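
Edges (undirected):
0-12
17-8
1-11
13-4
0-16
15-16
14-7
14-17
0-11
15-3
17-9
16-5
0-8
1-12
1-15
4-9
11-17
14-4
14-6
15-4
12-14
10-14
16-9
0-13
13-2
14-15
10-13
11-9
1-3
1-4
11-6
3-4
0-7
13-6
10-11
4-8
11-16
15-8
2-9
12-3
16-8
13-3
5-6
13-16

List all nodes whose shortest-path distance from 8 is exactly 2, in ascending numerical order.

Level 0: 8
Level 1: 0, 4, 15, 16, 17
Level 2: 1, 3, 5, 7, 9, 11, 12, 13, 14
Level 3: 2, 6, 10

1, 3, 5, 7, 9, 11, 12, 13, 14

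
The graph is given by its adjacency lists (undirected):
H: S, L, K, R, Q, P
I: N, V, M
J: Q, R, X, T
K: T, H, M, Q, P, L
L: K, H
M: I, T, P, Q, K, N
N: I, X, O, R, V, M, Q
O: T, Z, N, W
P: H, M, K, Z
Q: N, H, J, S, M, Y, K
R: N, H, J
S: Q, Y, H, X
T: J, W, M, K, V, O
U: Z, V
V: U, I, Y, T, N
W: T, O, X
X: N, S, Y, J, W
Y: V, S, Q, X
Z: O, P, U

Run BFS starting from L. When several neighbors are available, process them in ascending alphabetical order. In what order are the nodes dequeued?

L, H, K, P, Q, R, S, M, T, Z, J, N, Y, X, I, O, V, W, U

Visit L; enqueue H, K → queue [H, K]
Visit H; enqueue P, Q, R, S → queue [K, P, Q, R, S]
Visit K; enqueue M, T → queue [P, Q, R, S, M, T]
Visit P; enqueue Z → queue [Q, R, S, M, T, Z]
Visit Q; enqueue J, N, Y → queue [R, S, M, T, Z, J, N, Y]
Visit R → queue [S, M, T, Z, J, N, Y]
Visit S; enqueue X → queue [M, T, Z, J, N, Y, X]
Visit M; enqueue I → queue [T, Z, J, N, Y, X, I]
Visit T; enqueue O, V, W → queue [Z, J, N, Y, X, I, O, V, W]
Visit Z; enqueue U → queue [J, N, Y, X, I, O, V, W, U]
Visit J → queue [N, Y, X, I, O, V, W, U]
Visit N → queue [Y, X, I, O, V, W, U]
Visit Y → queue [X, I, O, V, W, U]
Visit X → queue [I, O, V, W, U]
Visit I → queue [O, V, W, U]
Visit O → queue [V, W, U]
Visit V → queue [W, U]
Visit W → queue [U]
Visit U → queue []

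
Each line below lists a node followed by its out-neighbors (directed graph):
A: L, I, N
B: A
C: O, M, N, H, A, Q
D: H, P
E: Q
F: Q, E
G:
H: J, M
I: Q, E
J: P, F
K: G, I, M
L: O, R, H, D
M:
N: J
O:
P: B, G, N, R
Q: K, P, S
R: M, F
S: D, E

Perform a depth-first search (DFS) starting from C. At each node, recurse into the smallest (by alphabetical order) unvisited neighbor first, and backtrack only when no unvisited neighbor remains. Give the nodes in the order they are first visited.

C -> A -> I -> E -> Q -> K -> G -> M -> P -> B -> N -> J -> F -> R -> S -> D -> H -> L -> O

Visit C
C → A
A → I
I → E
E → Q
Q → K
K → G
K → M
Q → P
P → B
P → N
N → J
J → F
P → R
Q → S
S → D
D → H
A → L
L → O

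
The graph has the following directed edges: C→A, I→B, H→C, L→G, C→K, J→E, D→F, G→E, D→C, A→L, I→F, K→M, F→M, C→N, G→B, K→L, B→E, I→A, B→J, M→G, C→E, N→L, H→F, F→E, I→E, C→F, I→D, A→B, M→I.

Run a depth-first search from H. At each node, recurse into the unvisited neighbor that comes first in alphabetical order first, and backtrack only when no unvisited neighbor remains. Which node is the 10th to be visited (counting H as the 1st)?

M

Visit H
H → C
C → A
A → B
B → E
B → J
A → L
L → G
C → F
F → M
M → I
I → D
C → K
C → N

Visit order: H, C, A, B, E, J, L, G, F, M, I, D, K, N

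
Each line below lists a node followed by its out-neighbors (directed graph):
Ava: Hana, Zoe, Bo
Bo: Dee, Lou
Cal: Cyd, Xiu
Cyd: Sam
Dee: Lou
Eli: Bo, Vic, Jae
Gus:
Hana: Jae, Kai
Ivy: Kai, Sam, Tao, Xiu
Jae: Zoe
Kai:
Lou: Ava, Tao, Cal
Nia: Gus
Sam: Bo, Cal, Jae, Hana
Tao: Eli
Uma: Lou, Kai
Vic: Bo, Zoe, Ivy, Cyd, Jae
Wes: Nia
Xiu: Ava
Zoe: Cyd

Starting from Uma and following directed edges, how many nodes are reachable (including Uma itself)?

17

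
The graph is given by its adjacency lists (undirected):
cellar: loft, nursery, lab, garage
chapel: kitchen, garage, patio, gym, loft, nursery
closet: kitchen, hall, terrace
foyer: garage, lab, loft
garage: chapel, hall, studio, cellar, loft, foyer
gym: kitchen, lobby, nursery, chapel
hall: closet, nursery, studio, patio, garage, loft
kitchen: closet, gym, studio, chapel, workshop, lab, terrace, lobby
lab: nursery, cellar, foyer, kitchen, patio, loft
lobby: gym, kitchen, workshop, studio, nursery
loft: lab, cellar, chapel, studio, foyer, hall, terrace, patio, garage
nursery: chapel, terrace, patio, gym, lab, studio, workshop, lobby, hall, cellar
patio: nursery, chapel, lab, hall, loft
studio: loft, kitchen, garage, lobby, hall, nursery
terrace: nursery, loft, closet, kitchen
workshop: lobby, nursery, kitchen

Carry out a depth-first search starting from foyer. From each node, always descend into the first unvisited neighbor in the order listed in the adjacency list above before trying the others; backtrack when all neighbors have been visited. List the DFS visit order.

Visit foyer
foyer → garage
garage → chapel
chapel → kitchen
kitchen → closet
closet → hall
hall → nursery
nursery → terrace
terrace → loft
loft → lab
lab → cellar
lab → patio
loft → studio
studio → lobby
lobby → gym
lobby → workshop

foyer garage chapel kitchen closet hall nursery terrace loft lab cellar patio studio lobby gym workshop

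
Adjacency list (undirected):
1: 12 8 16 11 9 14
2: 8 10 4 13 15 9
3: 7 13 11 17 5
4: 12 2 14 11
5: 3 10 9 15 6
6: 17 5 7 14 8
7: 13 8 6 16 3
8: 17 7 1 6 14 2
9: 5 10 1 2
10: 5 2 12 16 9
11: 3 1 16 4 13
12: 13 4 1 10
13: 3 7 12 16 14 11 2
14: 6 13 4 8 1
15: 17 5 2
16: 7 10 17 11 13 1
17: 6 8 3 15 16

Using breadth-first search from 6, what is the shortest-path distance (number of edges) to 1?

2

Level 0: 6
Level 1: 5, 7, 8, 14, 17
Level 2: 1, 2, 3, 4, 9, 10, 13, 15, 16
Level 3: 11, 12
1 first appears at level 2.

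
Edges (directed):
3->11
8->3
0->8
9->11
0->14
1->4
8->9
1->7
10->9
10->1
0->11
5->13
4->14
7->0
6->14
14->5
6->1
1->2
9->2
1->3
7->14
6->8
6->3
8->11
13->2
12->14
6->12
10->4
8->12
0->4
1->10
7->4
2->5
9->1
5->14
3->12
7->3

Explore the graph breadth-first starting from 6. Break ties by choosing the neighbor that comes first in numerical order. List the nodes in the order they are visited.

6 → 1 → 3 → 8 → 12 → 14 → 2 → 4 → 7 → 10 → 11 → 9 → 5 → 0 → 13

Visit 6; enqueue 1, 3, 8, 12, 14 → queue [1, 3, 8, 12, 14]
Visit 1; enqueue 2, 4, 7, 10 → queue [3, 8, 12, 14, 2, 4, 7, 10]
Visit 3; enqueue 11 → queue [8, 12, 14, 2, 4, 7, 10, 11]
Visit 8; enqueue 9 → queue [12, 14, 2, 4, 7, 10, 11, 9]
Visit 12 → queue [14, 2, 4, 7, 10, 11, 9]
Visit 14; enqueue 5 → queue [2, 4, 7, 10, 11, 9, 5]
Visit 2 → queue [4, 7, 10, 11, 9, 5]
Visit 4 → queue [7, 10, 11, 9, 5]
Visit 7; enqueue 0 → queue [10, 11, 9, 5, 0]
Visit 10 → queue [11, 9, 5, 0]
Visit 11 → queue [9, 5, 0]
Visit 9 → queue [5, 0]
Visit 5; enqueue 13 → queue [0, 13]
Visit 0 → queue [13]
Visit 13 → queue []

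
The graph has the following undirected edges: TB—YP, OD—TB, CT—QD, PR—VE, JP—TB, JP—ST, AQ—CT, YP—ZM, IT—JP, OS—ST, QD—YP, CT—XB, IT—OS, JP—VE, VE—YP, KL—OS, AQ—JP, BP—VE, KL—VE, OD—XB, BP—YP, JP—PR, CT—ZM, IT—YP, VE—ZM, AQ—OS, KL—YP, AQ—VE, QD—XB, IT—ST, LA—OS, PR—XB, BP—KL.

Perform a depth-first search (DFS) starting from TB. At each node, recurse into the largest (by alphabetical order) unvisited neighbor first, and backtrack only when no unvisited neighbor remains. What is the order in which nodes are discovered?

TB -> YP -> ZM -> VE -> PR -> XB -> QD -> CT -> AQ -> OS -> ST -> JP -> IT -> LA -> KL -> BP -> OD

Visit TB
TB → YP
YP → ZM
ZM → VE
VE → PR
PR → XB
XB → QD
QD → CT
CT → AQ
AQ → OS
OS → ST
ST → JP
JP → IT
OS → LA
OS → KL
KL → BP
XB → OD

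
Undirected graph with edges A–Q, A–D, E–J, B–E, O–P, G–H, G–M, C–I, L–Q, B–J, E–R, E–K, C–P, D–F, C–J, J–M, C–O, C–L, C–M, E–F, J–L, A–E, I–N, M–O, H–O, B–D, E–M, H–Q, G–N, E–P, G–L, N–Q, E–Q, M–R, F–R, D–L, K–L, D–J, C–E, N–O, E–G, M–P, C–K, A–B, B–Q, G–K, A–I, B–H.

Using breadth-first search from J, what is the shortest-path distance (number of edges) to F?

2

Level 0: J
Level 1: B, C, D, E, L, M
Level 2: A, F, G, H, I, K, O, P, Q, R
Level 3: N
F first appears at level 2.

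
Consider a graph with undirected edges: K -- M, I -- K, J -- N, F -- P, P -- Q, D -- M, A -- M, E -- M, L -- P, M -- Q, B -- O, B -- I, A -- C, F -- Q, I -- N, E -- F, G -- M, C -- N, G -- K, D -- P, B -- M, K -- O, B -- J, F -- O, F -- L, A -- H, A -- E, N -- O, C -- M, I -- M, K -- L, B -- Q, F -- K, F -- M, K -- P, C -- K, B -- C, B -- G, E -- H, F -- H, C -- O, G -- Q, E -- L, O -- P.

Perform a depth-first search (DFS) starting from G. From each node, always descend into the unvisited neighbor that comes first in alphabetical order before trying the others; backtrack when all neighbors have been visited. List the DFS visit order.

G -> B -> C -> A -> E -> F -> H -> K -> I -> M -> D -> P -> L -> O -> N -> J -> Q

Visit G
G → B
B → C
C → A
A → E
E → F
F → H
F → K
K → I
I → M
M → D
D → P
P → L
P → O
O → N
N → J
P → Q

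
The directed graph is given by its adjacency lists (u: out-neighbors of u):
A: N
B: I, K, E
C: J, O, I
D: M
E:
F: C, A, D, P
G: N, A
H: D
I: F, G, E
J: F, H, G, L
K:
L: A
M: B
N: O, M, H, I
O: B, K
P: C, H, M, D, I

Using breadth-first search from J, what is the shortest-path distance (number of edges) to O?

3

Level 0: J
Level 1: F, G, H, L
Level 2: A, C, D, N, P
Level 3: I, M, O
Level 4: B, E, K
O first appears at level 3.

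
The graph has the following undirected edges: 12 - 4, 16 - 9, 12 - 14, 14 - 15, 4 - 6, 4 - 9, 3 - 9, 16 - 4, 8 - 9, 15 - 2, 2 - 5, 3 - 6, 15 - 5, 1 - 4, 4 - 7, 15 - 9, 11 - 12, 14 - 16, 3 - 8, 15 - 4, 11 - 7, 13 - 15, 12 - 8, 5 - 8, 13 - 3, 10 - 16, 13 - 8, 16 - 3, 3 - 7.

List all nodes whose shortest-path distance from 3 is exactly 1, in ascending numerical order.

Level 0: 3
Level 1: 6, 7, 8, 9, 13, 16
Level 2: 4, 5, 10, 11, 12, 14, 15
Level 3: 1, 2

6, 7, 8, 9, 13, 16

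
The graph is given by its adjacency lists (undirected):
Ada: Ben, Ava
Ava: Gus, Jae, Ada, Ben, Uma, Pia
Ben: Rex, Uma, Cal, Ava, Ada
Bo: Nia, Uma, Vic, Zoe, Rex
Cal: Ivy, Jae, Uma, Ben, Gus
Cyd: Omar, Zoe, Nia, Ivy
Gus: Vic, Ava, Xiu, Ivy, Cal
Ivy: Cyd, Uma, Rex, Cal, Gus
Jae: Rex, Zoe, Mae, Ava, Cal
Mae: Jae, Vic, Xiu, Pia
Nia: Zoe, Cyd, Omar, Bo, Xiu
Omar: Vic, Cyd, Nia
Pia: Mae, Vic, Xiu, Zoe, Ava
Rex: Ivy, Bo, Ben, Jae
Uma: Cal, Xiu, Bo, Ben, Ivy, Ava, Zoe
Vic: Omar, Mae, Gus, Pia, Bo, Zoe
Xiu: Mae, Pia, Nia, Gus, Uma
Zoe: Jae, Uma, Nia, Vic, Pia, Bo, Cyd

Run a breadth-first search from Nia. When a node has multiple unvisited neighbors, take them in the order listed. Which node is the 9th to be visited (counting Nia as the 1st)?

Vic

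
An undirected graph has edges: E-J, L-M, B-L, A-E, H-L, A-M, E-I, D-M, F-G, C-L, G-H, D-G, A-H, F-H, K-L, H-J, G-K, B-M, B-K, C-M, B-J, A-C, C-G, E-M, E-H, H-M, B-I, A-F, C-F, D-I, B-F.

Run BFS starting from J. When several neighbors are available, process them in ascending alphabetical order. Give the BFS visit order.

J, B, E, H, F, I, K, L, M, A, G, C, D

Visit J; enqueue B, E, H → queue [B, E, H]
Visit B; enqueue F, I, K, L, M → queue [E, H, F, I, K, L, M]
Visit E; enqueue A → queue [H, F, I, K, L, M, A]
Visit H; enqueue G → queue [F, I, K, L, M, A, G]
Visit F; enqueue C → queue [I, K, L, M, A, G, C]
Visit I; enqueue D → queue [K, L, M, A, G, C, D]
Visit K → queue [L, M, A, G, C, D]
Visit L → queue [M, A, G, C, D]
Visit M → queue [A, G, C, D]
Visit A → queue [G, C, D]
Visit G → queue [C, D]
Visit C → queue [D]
Visit D → queue []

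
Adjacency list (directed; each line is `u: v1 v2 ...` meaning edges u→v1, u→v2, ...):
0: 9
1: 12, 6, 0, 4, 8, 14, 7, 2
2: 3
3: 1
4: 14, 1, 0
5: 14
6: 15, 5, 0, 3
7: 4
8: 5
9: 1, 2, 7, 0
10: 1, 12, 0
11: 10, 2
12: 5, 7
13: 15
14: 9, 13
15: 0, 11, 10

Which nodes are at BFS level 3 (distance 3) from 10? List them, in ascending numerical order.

Level 0: 10
Level 1: 0, 1, 12
Level 2: 2, 4, 5, 6, 7, 8, 9, 14
Level 3: 3, 13, 15
Level 4: 11

3, 13, 15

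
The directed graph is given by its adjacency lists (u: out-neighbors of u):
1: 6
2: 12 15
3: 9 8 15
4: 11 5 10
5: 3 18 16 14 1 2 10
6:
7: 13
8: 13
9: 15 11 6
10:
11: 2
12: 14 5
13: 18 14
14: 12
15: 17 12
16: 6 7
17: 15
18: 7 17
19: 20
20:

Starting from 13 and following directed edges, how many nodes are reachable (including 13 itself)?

BFS from 13 visits: 13, 14, 18, 12, 7, 17, 5, 15, 1, 2, 3, 10, 16, 6, 8, 9, 11
Reachable nodes: 17 of 20 total.

17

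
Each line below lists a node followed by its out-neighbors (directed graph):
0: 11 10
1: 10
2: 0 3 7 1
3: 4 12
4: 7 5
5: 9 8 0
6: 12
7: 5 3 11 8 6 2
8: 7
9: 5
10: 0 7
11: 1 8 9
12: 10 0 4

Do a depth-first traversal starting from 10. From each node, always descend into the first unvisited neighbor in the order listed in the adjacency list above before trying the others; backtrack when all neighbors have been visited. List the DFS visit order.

10 0 11 1 8 7 5 9 3 4 12 6 2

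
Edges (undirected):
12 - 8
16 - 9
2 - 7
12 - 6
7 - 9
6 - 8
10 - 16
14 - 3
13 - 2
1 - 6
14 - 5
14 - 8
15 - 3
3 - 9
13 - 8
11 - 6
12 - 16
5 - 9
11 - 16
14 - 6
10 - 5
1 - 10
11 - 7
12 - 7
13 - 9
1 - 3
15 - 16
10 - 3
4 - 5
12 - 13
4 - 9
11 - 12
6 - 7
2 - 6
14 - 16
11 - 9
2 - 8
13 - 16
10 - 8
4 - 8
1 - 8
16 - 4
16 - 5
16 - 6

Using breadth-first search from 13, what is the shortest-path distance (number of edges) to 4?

2

Level 0: 13
Level 1: 2, 8, 9, 12, 16
Level 2: 1, 3, 4, 5, 6, 7, 10, 11, 14, 15
4 first appears at level 2.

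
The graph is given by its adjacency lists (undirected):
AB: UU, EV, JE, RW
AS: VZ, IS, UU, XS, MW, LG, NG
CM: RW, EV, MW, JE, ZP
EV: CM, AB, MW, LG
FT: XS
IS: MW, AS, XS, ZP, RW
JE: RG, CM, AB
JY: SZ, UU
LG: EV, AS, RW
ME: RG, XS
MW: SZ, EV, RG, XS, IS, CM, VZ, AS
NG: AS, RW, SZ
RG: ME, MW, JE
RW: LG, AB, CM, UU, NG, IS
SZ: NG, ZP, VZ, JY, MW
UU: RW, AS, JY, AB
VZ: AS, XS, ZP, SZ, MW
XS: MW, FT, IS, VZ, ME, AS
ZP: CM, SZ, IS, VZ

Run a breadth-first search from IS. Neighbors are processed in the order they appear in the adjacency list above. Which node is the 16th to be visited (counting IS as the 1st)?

ME

Visit IS; enqueue MW, AS, XS, ZP, RW → queue [MW, AS, XS, ZP, RW]
Visit MW; enqueue SZ, EV, RG, CM, VZ → queue [AS, XS, ZP, RW, SZ, EV, RG, CM, VZ]
Visit AS; enqueue UU, LG, NG → queue [XS, ZP, RW, SZ, EV, RG, CM, VZ, UU, LG, NG]
Visit XS; enqueue FT, ME → queue [ZP, RW, SZ, EV, RG, CM, VZ, UU, LG, NG, FT, ME]
Visit ZP → queue [RW, SZ, EV, RG, CM, VZ, UU, LG, NG, FT, ME]
Visit RW; enqueue AB → queue [SZ, EV, RG, CM, VZ, UU, LG, NG, FT, ME, AB]
Visit SZ; enqueue JY → queue [EV, RG, CM, VZ, UU, LG, NG, FT, ME, AB, JY]
Visit EV → queue [RG, CM, VZ, UU, LG, NG, FT, ME, AB, JY]
Visit RG; enqueue JE → queue [CM, VZ, UU, LG, NG, FT, ME, AB, JY, JE]
Visit CM → queue [VZ, UU, LG, NG, FT, ME, AB, JY, JE]
Visit VZ → queue [UU, LG, NG, FT, ME, AB, JY, JE]
Visit UU → queue [LG, NG, FT, ME, AB, JY, JE]
Visit LG → queue [NG, FT, ME, AB, JY, JE]
Visit NG → queue [FT, ME, AB, JY, JE]
Visit FT → queue [ME, AB, JY, JE]
Visit ME → queue [AB, JY, JE]
Visit AB → queue [JY, JE]
Visit JY → queue [JE]
Visit JE → queue []

Visit order: IS, MW, AS, XS, ZP, RW, SZ, EV, RG, CM, VZ, UU, LG, NG, FT, ME, AB, JY, JE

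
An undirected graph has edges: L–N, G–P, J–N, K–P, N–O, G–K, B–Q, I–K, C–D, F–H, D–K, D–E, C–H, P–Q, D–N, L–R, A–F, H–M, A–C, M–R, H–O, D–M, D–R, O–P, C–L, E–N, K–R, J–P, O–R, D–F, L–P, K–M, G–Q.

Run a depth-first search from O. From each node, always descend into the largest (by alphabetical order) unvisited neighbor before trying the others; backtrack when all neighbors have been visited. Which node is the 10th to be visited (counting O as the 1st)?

Visit O
O → R
R → M
M → K
K → P
P → Q
Q → G
Q → B
P → L
L → N
N → J
N → E
E → D
D → F
F → H
H → C
C → A
K → I

Visit order: O, R, M, K, P, Q, G, B, L, N, J, E, D, F, H, C, A, I

N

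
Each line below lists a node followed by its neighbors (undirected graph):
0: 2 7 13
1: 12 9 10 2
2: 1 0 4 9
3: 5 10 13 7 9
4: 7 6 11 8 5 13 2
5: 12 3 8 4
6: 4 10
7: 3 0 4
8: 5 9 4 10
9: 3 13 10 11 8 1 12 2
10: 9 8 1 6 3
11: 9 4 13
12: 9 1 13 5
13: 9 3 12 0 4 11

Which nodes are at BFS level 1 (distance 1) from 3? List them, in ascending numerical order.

Level 0: 3
Level 1: 5, 7, 9, 10, 13
Level 2: 0, 1, 2, 4, 6, 8, 11, 12

5, 7, 9, 10, 13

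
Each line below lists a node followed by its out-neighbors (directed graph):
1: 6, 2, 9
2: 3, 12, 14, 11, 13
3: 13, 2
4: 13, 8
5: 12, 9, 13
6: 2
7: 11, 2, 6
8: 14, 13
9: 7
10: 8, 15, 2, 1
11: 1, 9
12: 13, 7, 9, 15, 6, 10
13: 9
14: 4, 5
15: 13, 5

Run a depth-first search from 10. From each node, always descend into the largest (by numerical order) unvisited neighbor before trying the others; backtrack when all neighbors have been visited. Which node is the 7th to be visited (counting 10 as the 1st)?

Visit 10
10 → 15
15 → 13
13 → 9
9 → 7
7 → 11
11 → 1
1 → 6
6 → 2
2 → 14
14 → 5
5 → 12
14 → 4
4 → 8
2 → 3

Visit order: 10, 15, 13, 9, 7, 11, 1, 6, 2, 14, 5, 12, 4, 8, 3

1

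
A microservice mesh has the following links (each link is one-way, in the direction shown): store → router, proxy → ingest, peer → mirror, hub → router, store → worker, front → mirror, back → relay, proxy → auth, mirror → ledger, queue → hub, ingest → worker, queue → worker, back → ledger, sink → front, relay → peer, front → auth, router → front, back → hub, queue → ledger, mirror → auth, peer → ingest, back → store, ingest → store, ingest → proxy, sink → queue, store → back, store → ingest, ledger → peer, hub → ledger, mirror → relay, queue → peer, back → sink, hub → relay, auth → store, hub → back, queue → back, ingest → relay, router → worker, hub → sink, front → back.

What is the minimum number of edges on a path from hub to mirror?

Level 0: hub
Level 1: back, ledger, relay, router, sink
Level 2: front, peer, queue, store, worker
Level 3: auth, ingest, mirror
Level 4: proxy
mirror first appears at level 3.

3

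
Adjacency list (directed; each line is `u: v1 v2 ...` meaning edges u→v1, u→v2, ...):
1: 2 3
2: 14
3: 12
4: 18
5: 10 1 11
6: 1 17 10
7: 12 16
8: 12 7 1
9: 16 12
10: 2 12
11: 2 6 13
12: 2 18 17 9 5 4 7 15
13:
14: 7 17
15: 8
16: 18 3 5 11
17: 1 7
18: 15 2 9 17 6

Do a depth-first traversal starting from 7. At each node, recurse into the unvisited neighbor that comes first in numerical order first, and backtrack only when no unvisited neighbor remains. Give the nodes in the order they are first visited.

Visit 7
7 → 12
12 → 2
2 → 14
14 → 17
17 → 1
1 → 3
12 → 4
4 → 18
18 → 6
6 → 10
18 → 9
9 → 16
16 → 5
5 → 11
11 → 13
18 → 15
15 → 8

7 12 2 14 17 1 3 4 18 6 10 9 16 5 11 13 15 8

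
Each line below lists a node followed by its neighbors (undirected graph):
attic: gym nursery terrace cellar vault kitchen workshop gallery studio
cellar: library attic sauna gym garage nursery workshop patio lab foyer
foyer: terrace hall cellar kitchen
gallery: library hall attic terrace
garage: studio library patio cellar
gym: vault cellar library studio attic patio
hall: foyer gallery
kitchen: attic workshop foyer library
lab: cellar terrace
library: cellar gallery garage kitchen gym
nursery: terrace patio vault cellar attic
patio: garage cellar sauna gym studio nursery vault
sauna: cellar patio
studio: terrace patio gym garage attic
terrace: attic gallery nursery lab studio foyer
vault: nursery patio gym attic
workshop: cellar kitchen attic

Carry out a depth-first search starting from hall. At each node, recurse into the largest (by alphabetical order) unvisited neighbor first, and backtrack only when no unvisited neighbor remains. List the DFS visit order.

Visit hall
hall → gallery
gallery → terrace
terrace → studio
studio → patio
patio → vault
vault → nursery
nursery → cellar
cellar → workshop
workshop → kitchen
kitchen → library
library → gym
gym → attic
library → garage
kitchen → foyer
cellar → sauna
cellar → lab

hall -> gallery -> terrace -> studio -> patio -> vault -> nursery -> cellar -> workshop -> kitchen -> library -> gym -> attic -> garage -> foyer -> sauna -> lab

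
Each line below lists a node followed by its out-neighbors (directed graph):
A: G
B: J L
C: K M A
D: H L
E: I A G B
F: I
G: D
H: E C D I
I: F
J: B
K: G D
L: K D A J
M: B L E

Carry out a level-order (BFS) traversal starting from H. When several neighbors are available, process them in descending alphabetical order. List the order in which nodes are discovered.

H -> I -> E -> D -> C -> F -> G -> B -> A -> L -> M -> K -> J

Visit H; enqueue I, E, D, C → queue [I, E, D, C]
Visit I; enqueue F → queue [E, D, C, F]
Visit E; enqueue G, B, A → queue [D, C, F, G, B, A]
Visit D; enqueue L → queue [C, F, G, B, A, L]
Visit C; enqueue M, K → queue [F, G, B, A, L, M, K]
Visit F → queue [G, B, A, L, M, K]
Visit G → queue [B, A, L, M, K]
Visit B; enqueue J → queue [A, L, M, K, J]
Visit A → queue [L, M, K, J]
Visit L → queue [M, K, J]
Visit M → queue [K, J]
Visit K → queue [J]
Visit J → queue []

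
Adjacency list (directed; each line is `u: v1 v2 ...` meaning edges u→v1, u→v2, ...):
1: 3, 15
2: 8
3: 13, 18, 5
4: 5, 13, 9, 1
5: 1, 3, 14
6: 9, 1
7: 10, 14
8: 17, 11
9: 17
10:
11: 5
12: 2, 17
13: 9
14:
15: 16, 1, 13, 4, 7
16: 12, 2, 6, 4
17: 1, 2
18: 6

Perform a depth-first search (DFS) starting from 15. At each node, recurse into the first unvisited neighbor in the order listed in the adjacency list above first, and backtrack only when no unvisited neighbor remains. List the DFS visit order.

Visit 15
15 → 16
16 → 12
12 → 2
2 → 8
8 → 17
17 → 1
1 → 3
3 → 13
13 → 9
3 → 18
18 → 6
3 → 5
5 → 14
8 → 11
16 → 4
15 → 7
7 → 10

15, 16, 12, 2, 8, 17, 1, 3, 13, 9, 18, 6, 5, 14, 11, 4, 7, 10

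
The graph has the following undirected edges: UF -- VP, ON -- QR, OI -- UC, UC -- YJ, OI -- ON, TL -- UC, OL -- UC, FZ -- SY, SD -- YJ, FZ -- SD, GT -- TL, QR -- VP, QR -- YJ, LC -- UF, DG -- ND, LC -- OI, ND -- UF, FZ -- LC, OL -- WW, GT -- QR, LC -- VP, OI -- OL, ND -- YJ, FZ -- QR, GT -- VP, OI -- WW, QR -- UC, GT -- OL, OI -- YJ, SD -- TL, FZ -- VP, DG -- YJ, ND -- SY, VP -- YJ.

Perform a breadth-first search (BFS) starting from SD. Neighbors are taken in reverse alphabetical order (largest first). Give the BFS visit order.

Visit SD; enqueue YJ, TL, FZ → queue [YJ, TL, FZ]
Visit YJ; enqueue VP, UC, QR, OI, ND, DG → queue [TL, FZ, VP, UC, QR, OI, ND, DG]
Visit TL; enqueue GT → queue [FZ, VP, UC, QR, OI, ND, DG, GT]
Visit FZ; enqueue SY, LC → queue [VP, UC, QR, OI, ND, DG, GT, SY, LC]
Visit VP; enqueue UF → queue [UC, QR, OI, ND, DG, GT, SY, LC, UF]
Visit UC; enqueue OL → queue [QR, OI, ND, DG, GT, SY, LC, UF, OL]
Visit QR; enqueue ON → queue [OI, ND, DG, GT, SY, LC, UF, OL, ON]
Visit OI; enqueue WW → queue [ND, DG, GT, SY, LC, UF, OL, ON, WW]
Visit ND → queue [DG, GT, SY, LC, UF, OL, ON, WW]
Visit DG → queue [GT, SY, LC, UF, OL, ON, WW]
Visit GT → queue [SY, LC, UF, OL, ON, WW]
Visit SY → queue [LC, UF, OL, ON, WW]
Visit LC → queue [UF, OL, ON, WW]
Visit UF → queue [OL, ON, WW]
Visit OL → queue [ON, WW]
Visit ON → queue [WW]
Visit WW → queue []

SD → YJ → TL → FZ → VP → UC → QR → OI → ND → DG → GT → SY → LC → UF → OL → ON → WW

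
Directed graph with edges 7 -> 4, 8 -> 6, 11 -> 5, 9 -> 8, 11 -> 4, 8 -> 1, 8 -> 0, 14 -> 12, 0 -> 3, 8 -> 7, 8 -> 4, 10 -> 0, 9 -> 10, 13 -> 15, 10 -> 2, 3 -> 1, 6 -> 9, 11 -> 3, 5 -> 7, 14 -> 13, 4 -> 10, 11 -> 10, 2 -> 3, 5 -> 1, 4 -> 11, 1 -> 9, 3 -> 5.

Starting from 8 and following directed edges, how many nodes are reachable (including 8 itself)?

BFS from 8 visits: 8, 0, 1, 4, 6, 7, 3, 9, 10, 11, 5, 2
Reachable nodes: 12 of 16 total.

12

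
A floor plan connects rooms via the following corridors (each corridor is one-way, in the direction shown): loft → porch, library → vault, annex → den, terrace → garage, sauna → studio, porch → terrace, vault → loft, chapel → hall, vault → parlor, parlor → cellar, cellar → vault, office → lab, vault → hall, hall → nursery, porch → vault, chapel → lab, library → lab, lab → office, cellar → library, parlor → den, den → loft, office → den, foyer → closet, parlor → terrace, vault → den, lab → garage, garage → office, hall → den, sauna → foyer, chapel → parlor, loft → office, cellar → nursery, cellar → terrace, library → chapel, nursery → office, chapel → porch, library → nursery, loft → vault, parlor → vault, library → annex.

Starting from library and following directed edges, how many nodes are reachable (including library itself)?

15

BFS from library visits: library, annex, chapel, lab, nursery, vault, den, hall, parlor, porch, garage, office, loft, cellar, terrace
Reachable nodes: 15 of 19 total.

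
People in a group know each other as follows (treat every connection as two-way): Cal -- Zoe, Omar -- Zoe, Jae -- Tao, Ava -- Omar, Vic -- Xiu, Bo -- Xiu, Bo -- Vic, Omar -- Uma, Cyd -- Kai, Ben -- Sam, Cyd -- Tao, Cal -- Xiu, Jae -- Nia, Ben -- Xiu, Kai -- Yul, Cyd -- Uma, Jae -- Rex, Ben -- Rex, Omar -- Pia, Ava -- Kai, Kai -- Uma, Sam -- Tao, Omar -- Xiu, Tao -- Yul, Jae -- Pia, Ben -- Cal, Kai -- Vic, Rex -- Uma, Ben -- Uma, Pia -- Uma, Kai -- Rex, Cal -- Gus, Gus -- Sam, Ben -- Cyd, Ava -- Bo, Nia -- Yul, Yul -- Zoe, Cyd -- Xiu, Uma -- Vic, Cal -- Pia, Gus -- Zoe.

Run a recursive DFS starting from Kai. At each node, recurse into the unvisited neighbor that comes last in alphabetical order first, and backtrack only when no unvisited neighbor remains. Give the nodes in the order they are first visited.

Visit Kai
Kai → Yul
Yul → Zoe
Zoe → Omar
Omar → Xiu
Xiu → Vic
Vic → Uma
Uma → Rex
Rex → Jae
Jae → Tao
Tao → Sam
Sam → Gus
Gus → Cal
Cal → Pia
Cal → Ben
Ben → Cyd
Jae → Nia
Vic → Bo
Bo → Ava

Kai, Yul, Zoe, Omar, Xiu, Vic, Uma, Rex, Jae, Tao, Sam, Gus, Cal, Pia, Ben, Cyd, Nia, Bo, Ava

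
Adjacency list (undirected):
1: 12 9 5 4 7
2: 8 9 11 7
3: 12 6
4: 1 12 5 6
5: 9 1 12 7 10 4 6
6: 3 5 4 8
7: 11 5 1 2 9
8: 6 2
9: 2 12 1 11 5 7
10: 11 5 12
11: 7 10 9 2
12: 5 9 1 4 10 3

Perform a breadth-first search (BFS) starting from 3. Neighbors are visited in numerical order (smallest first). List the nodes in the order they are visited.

3 → 6 → 12 → 4 → 5 → 8 → 1 → 9 → 10 → 7 → 2 → 11

Visit 3; enqueue 6, 12 → queue [6, 12]
Visit 6; enqueue 4, 5, 8 → queue [12, 4, 5, 8]
Visit 12; enqueue 1, 9, 10 → queue [4, 5, 8, 1, 9, 10]
Visit 4 → queue [5, 8, 1, 9, 10]
Visit 5; enqueue 7 → queue [8, 1, 9, 10, 7]
Visit 8; enqueue 2 → queue [1, 9, 10, 7, 2]
Visit 1 → queue [9, 10, 7, 2]
Visit 9; enqueue 11 → queue [10, 7, 2, 11]
Visit 10 → queue [7, 2, 11]
Visit 7 → queue [2, 11]
Visit 2 → queue [11]
Visit 11 → queue []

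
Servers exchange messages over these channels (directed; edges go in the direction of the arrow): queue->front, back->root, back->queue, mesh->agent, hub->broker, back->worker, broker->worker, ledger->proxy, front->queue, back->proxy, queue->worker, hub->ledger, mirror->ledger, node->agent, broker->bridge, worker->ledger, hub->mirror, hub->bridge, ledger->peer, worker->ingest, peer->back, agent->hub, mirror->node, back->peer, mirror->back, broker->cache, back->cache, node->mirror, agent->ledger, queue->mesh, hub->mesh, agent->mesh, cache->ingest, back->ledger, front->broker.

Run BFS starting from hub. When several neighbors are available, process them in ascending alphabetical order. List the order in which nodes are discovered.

Visit hub; enqueue bridge, broker, ledger, mesh, mirror → queue [bridge, broker, ledger, mesh, mirror]
Visit bridge → queue [broker, ledger, mesh, mirror]
Visit broker; enqueue cache, worker → queue [ledger, mesh, mirror, cache, worker]
Visit ledger; enqueue peer, proxy → queue [mesh, mirror, cache, worker, peer, proxy]
Visit mesh; enqueue agent → queue [mirror, cache, worker, peer, proxy, agent]
Visit mirror; enqueue back, node → queue [cache, worker, peer, proxy, agent, back, node]
Visit cache; enqueue ingest → queue [worker, peer, proxy, agent, back, node, ingest]
Visit worker → queue [peer, proxy, agent, back, node, ingest]
Visit peer → queue [proxy, agent, back, node, ingest]
Visit proxy → queue [agent, back, node, ingest]
Visit agent → queue [back, node, ingest]
Visit back; enqueue queue, root → queue [node, ingest, queue, root]
Visit node → queue [ingest, queue, root]
Visit ingest → queue [queue, root]
Visit queue; enqueue front → queue [root, front]
Visit root → queue [front]
Visit front → queue []

hub, bridge, broker, ledger, mesh, mirror, cache, worker, peer, proxy, agent, back, node, ingest, queue, root, front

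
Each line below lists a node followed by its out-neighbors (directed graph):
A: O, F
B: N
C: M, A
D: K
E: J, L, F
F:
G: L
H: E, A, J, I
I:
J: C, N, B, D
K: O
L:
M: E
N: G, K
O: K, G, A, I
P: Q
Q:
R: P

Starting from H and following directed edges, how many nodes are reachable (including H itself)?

15

BFS from H visits: H, A, E, I, J, F, O, L, B, C, D, N, G, K, M
Reachable nodes: 15 of 18 total.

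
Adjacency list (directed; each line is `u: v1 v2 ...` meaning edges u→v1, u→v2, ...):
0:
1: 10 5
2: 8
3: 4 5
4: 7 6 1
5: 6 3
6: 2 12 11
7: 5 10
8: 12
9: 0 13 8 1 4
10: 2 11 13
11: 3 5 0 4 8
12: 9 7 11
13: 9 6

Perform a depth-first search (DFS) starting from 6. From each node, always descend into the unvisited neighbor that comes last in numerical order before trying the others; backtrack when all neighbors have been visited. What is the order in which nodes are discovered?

6 → 12 → 11 → 8 → 5 → 3 → 4 → 7 → 10 → 13 → 9 → 1 → 0 → 2

Visit 6
6 → 12
12 → 11
11 → 8
11 → 5
5 → 3
3 → 4
4 → 7
7 → 10
10 → 13
13 → 9
9 → 1
9 → 0
10 → 2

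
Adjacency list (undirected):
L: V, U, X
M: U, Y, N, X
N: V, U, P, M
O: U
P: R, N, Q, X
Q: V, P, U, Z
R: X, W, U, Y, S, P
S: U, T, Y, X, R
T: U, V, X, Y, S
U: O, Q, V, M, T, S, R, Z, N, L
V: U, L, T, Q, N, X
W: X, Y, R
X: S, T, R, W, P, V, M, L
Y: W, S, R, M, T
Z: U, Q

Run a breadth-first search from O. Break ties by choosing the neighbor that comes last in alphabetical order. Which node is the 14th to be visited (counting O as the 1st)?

Visit O; enqueue U → queue [U]
Visit U; enqueue Z, V, T, S, R, Q, N, M, L → queue [Z, V, T, S, R, Q, N, M, L]
Visit Z → queue [V, T, S, R, Q, N, M, L]
Visit V; enqueue X → queue [T, S, R, Q, N, M, L, X]
Visit T; enqueue Y → queue [S, R, Q, N, M, L, X, Y]
Visit S → queue [R, Q, N, M, L, X, Y]
Visit R; enqueue W, P → queue [Q, N, M, L, X, Y, W, P]
Visit Q → queue [N, M, L, X, Y, W, P]
Visit N → queue [M, L, X, Y, W, P]
Visit M → queue [L, X, Y, W, P]
Visit L → queue [X, Y, W, P]
Visit X → queue [Y, W, P]
Visit Y → queue [W, P]
Visit W → queue [P]
Visit P → queue []

Visit order: O, U, Z, V, T, S, R, Q, N, M, L, X, Y, W, P

W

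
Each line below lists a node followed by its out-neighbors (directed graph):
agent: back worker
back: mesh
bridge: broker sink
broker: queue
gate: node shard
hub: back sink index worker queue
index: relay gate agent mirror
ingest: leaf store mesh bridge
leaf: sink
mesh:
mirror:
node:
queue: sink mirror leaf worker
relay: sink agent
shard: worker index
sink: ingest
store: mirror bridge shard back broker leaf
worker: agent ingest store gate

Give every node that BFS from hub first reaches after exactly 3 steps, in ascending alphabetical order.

Level 0: hub
Level 1: back, index, queue, sink, worker
Level 2: agent, gate, ingest, leaf, mesh, mirror, relay, store
Level 3: bridge, broker, node, shard

bridge, broker, node, shard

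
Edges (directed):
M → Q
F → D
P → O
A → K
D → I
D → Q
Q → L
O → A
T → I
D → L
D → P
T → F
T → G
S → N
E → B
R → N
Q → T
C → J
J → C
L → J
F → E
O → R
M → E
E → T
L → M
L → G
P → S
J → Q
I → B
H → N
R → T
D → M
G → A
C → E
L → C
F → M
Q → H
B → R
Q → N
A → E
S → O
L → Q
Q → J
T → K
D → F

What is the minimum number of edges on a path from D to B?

Level 0: D
Level 1: F, I, L, M, P, Q
Level 2: B, C, E, G, H, J, N, O, S, T
Level 3: A, K, R
B first appears at level 2.

2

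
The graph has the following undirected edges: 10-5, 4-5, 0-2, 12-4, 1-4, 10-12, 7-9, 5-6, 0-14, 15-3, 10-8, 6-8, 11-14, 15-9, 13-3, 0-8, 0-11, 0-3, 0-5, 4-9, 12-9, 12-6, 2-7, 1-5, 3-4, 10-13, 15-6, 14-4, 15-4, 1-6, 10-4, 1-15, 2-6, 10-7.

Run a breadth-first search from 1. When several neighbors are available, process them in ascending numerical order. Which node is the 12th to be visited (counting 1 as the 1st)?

2

Visit 1; enqueue 4, 5, 6, 15 → queue [4, 5, 6, 15]
Visit 4; enqueue 3, 9, 10, 12, 14 → queue [5, 6, 15, 3, 9, 10, 12, 14]
Visit 5; enqueue 0 → queue [6, 15, 3, 9, 10, 12, 14, 0]
Visit 6; enqueue 2, 8 → queue [15, 3, 9, 10, 12, 14, 0, 2, 8]
Visit 15 → queue [3, 9, 10, 12, 14, 0, 2, 8]
Visit 3; enqueue 13 → queue [9, 10, 12, 14, 0, 2, 8, 13]
Visit 9; enqueue 7 → queue [10, 12, 14, 0, 2, 8, 13, 7]
Visit 10 → queue [12, 14, 0, 2, 8, 13, 7]
Visit 12 → queue [14, 0, 2, 8, 13, 7]
Visit 14; enqueue 11 → queue [0, 2, 8, 13, 7, 11]
Visit 0 → queue [2, 8, 13, 7, 11]
Visit 2 → queue [8, 13, 7, 11]
Visit 8 → queue [13, 7, 11]
Visit 13 → queue [7, 11]
Visit 7 → queue [11]
Visit 11 → queue []

Visit order: 1, 4, 5, 6, 15, 3, 9, 10, 12, 14, 0, 2, 8, 13, 7, 11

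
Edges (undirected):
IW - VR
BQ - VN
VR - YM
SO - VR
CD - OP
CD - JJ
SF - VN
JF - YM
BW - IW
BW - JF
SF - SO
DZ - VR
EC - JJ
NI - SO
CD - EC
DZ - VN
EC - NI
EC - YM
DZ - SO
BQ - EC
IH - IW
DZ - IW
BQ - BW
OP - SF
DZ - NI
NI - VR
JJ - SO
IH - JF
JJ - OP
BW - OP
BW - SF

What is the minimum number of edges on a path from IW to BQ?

2

Level 0: IW
Level 1: BW, DZ, IH, VR
Level 2: BQ, JF, NI, OP, SF, SO, VN, YM
Level 3: CD, EC, JJ
BQ first appears at level 2.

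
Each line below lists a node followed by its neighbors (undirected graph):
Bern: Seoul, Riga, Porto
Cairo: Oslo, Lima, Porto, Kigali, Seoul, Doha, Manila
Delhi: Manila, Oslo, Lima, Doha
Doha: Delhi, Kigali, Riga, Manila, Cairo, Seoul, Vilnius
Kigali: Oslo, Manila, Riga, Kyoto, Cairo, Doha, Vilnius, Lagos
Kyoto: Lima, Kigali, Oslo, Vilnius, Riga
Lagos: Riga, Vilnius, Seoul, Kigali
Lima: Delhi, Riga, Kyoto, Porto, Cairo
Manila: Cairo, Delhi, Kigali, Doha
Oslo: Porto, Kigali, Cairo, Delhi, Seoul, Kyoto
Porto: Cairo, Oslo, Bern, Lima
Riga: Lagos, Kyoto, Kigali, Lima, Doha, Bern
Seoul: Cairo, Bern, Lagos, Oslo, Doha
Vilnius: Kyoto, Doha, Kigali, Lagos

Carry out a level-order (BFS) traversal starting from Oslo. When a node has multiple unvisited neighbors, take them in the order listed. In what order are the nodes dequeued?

Visit Oslo; enqueue Porto, Kigali, Cairo, Delhi, Seoul, Kyoto → queue [Porto, Kigali, Cairo, Delhi, Seoul, Kyoto]
Visit Porto; enqueue Bern, Lima → queue [Kigali, Cairo, Delhi, Seoul, Kyoto, Bern, Lima]
Visit Kigali; enqueue Manila, Riga, Doha, Vilnius, Lagos → queue [Cairo, Delhi, Seoul, Kyoto, Bern, Lima, Manila, Riga, Doha, Vilnius, Lagos]
Visit Cairo → queue [Delhi, Seoul, Kyoto, Bern, Lima, Manila, Riga, Doha, Vilnius, Lagos]
Visit Delhi → queue [Seoul, Kyoto, Bern, Lima, Manila, Riga, Doha, Vilnius, Lagos]
Visit Seoul → queue [Kyoto, Bern, Lima, Manila, Riga, Doha, Vilnius, Lagos]
Visit Kyoto → queue [Bern, Lima, Manila, Riga, Doha, Vilnius, Lagos]
Visit Bern → queue [Lima, Manila, Riga, Doha, Vilnius, Lagos]
Visit Lima → queue [Manila, Riga, Doha, Vilnius, Lagos]
Visit Manila → queue [Riga, Doha, Vilnius, Lagos]
Visit Riga → queue [Doha, Vilnius, Lagos]
Visit Doha → queue [Vilnius, Lagos]
Visit Vilnius → queue [Lagos]
Visit Lagos → queue []

Oslo -> Porto -> Kigali -> Cairo -> Delhi -> Seoul -> Kyoto -> Bern -> Lima -> Manila -> Riga -> Doha -> Vilnius -> Lagos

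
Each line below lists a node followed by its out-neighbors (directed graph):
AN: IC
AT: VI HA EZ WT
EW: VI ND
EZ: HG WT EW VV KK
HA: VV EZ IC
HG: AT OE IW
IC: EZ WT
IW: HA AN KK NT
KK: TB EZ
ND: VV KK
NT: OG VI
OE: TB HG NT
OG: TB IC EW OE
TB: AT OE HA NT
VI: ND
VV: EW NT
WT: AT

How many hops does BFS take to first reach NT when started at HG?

2

Level 0: HG
Level 1: AT, IW, OE
Level 2: AN, EZ, HA, KK, NT, TB, VI, WT
Level 3: EW, IC, ND, OG, VV
NT first appears at level 2.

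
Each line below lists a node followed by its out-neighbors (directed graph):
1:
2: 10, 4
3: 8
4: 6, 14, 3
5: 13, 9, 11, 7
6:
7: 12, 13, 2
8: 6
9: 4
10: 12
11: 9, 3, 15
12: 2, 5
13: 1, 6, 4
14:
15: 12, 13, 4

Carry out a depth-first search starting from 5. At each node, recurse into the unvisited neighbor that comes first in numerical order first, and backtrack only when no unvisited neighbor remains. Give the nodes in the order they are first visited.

Visit 5
5 → 7
7 → 2
2 → 4
4 → 3
3 → 8
8 → 6
4 → 14
2 → 10
10 → 12
7 → 13
13 → 1
5 → 9
5 → 11
11 → 15

5, 7, 2, 4, 3, 8, 6, 14, 10, 12, 13, 1, 9, 11, 15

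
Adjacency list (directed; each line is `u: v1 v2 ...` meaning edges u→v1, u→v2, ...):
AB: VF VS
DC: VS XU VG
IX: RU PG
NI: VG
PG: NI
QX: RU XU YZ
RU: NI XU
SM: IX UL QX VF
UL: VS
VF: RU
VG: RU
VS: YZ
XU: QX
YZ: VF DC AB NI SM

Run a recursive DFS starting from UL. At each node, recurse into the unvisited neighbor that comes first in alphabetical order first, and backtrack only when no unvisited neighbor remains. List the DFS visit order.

UL -> VS -> YZ -> AB -> VF -> RU -> NI -> VG -> XU -> QX -> DC -> SM -> IX -> PG

Visit UL
UL → VS
VS → YZ
YZ → AB
AB → VF
VF → RU
RU → NI
NI → VG
RU → XU
XU → QX
YZ → DC
YZ → SM
SM → IX
IX → PG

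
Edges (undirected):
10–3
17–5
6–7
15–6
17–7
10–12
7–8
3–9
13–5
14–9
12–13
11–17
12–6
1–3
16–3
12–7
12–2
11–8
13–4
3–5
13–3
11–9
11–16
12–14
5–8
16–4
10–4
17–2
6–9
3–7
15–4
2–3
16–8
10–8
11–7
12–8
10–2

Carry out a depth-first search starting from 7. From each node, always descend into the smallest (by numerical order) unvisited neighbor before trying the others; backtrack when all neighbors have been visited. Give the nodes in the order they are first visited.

Visit 7
7 → 3
3 → 1
3 → 2
2 → 10
10 → 4
4 → 13
13 → 5
5 → 8
8 → 11
11 → 9
9 → 6
6 → 12
12 → 14
6 → 15
11 → 16
11 → 17

7 → 3 → 1 → 2 → 10 → 4 → 13 → 5 → 8 → 11 → 9 → 6 → 12 → 14 → 15 → 16 → 17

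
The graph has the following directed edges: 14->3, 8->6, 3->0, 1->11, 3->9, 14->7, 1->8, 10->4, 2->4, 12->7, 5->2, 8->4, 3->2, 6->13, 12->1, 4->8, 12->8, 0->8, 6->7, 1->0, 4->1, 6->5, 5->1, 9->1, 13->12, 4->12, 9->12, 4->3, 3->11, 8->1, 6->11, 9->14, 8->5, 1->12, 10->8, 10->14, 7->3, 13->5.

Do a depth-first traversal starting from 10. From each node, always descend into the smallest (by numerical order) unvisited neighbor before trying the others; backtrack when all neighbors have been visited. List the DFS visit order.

Visit 10
10 → 4
4 → 1
1 → 0
0 → 8
8 → 5
5 → 2
8 → 6
6 → 7
7 → 3
3 → 9
9 → 12
9 → 14
3 → 11
6 → 13

10 → 4 → 1 → 0 → 8 → 5 → 2 → 6 → 7 → 3 → 9 → 12 → 14 → 11 → 13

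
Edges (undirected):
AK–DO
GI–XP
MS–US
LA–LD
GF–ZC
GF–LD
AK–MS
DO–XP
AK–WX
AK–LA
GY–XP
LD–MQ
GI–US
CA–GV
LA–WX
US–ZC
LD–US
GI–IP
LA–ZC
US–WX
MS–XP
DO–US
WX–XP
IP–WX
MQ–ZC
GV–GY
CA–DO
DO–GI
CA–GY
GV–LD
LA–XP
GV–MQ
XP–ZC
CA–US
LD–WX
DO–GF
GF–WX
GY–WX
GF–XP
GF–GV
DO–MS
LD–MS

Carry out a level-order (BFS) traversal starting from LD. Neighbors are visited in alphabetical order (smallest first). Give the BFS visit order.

LD -> GF -> GV -> LA -> MQ -> MS -> US -> WX -> DO -> XP -> ZC -> CA -> GY -> AK -> GI -> IP

Visit LD; enqueue GF, GV, LA, MQ, MS, US, WX → queue [GF, GV, LA, MQ, MS, US, WX]
Visit GF; enqueue DO, XP, ZC → queue [GV, LA, MQ, MS, US, WX, DO, XP, ZC]
Visit GV; enqueue CA, GY → queue [LA, MQ, MS, US, WX, DO, XP, ZC, CA, GY]
Visit LA; enqueue AK → queue [MQ, MS, US, WX, DO, XP, ZC, CA, GY, AK]
Visit MQ → queue [MS, US, WX, DO, XP, ZC, CA, GY, AK]
Visit MS → queue [US, WX, DO, XP, ZC, CA, GY, AK]
Visit US; enqueue GI → queue [WX, DO, XP, ZC, CA, GY, AK, GI]
Visit WX; enqueue IP → queue [DO, XP, ZC, CA, GY, AK, GI, IP]
Visit DO → queue [XP, ZC, CA, GY, AK, GI, IP]
Visit XP → queue [ZC, CA, GY, AK, GI, IP]
Visit ZC → queue [CA, GY, AK, GI, IP]
Visit CA → queue [GY, AK, GI, IP]
Visit GY → queue [AK, GI, IP]
Visit AK → queue [GI, IP]
Visit GI → queue [IP]
Visit IP → queue []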